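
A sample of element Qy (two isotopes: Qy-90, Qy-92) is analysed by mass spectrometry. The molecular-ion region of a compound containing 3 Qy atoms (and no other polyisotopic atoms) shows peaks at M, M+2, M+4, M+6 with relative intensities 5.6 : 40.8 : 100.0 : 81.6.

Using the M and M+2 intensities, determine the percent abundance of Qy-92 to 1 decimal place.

70.8%

Let p = fractional abundance of Qy-90. I(M+2)/I(M) = [C(3,1)·p^2·(1−p)] / p^3 = 3·(1−p)/p = 40.8/5.6 = 7.2857
(1−p)/p = 7.2857/3 = 2.4286  ⇒  p = 1/(1 + 2.4286) = 0.2917
Qy-90: 29.2%, Qy-92: 70.8%.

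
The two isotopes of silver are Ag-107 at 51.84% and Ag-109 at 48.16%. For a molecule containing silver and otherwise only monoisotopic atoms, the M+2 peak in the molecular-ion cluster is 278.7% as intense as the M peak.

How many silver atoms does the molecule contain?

For n independent Ag atoms, I(M+2)/I(M) = n · (abundance Ag-109) / (abundance Ag-107) = n · 0.4816/0.5184.
n = 2.787 × 0.5184/0.4816 = 3.00 ≈ 3

3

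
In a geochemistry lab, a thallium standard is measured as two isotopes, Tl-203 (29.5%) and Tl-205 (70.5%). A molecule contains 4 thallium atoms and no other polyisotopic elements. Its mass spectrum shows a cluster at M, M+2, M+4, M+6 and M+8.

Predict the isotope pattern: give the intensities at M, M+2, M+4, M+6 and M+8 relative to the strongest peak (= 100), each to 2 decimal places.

1.83 : 17.51 : 62.77 : 100.00 : 59.75

The 4 Tl atoms are independent, so intensities follow the terms of (0.295 + 0.705)^4.
P(M) = 0.295^4 = 0.007573
P(M+2) = 4 × 0.295^3 × 0.705^1 = 0.072396
P(M+4) = 6 × 0.295^2 × 0.705^2 = 0.259522
P(M+6) = 4 × 0.295^1 × 0.705^3 = 0.413475
P(M+8) = 0.705^4 = 0.247034
The M+6 peak is largest (0.413475); scaling to 100 gives 1.83 : 17.51 : 62.77 : 100.00 : 59.75.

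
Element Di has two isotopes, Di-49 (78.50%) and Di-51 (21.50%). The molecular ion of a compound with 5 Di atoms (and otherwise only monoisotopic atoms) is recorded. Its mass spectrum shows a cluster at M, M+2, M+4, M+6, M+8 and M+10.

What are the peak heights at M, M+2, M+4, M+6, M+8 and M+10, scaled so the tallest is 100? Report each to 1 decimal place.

Expanding (0.7850 + 0.2150)^5:
P(M) = 0.7850^5 = 0.298091
P(M+2) = 5 × 0.7850^4 × 0.2150^1 = 0.408213
P(M+4) = 10 × 0.7850^3 × 0.2150^2 = 0.223607
P(M+6) = 10 × 0.7850^2 × 0.2150^3 = 0.061243
P(M+8) = 5 × 0.7850^1 × 0.2150^4 = 0.008387
P(M+10) = 0.2150^5 = 0.000459
The M+2 peak is largest (0.408213); scaling to 100 gives 73.0 : 100.0 : 54.8 : 15.0 : 2.1 : 0.1.

73.0 : 100.0 : 54.8 : 15.0 : 2.1 : 0.1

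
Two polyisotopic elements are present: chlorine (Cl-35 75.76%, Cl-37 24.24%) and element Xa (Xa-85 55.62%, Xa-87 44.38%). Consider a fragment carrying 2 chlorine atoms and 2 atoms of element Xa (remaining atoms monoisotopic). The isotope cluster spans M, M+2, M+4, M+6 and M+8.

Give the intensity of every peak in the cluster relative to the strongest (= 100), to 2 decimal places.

44.73 : 100.00 : 78.73 : 25.53 : 2.92

Chlorine pattern (n=2): 0.57395776 : 0.36728448 : 0.05875776
Element Xa pattern (n=2): 0.30935844 : 0.49368312 : 0.19695844
Convolve the two distributions (both contribute in 2-u steps):
  M: 0.57395776×0.30935844 = 0.177559
  M+2: 0.57395776×0.49368312 + 0.36728448×0.30935844 = 0.396976
  M+4: 0.57395776×0.19695844 + 0.36728448×0.49368312 + 0.05875776×0.30935844 = 0.312545
  M+6: 0.36728448×0.19695844 + 0.05875776×0.49368312 = 0.101347
  M+8: 0.05875776×0.19695844 = 0.011573
Scale to base peak (0.396976) = 100: 44.73 : 100.00 : 78.73 : 25.53 : 2.92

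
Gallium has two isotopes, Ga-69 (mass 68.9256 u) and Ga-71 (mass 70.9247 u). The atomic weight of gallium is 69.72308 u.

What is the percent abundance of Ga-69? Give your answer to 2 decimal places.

60.11%

Let x be the fractional abundance of Ga-69; then Ga-71 has abundance 1 − x.
68.9256·x + 70.9247·(1 − x) = 69.72308
(68.9256 − 70.9247)·x = 69.72308 − 70.9247
x = -1.20162 / -1.9991 = 0.60108 → 60.11% Ga-69, 39.89% Ga-71.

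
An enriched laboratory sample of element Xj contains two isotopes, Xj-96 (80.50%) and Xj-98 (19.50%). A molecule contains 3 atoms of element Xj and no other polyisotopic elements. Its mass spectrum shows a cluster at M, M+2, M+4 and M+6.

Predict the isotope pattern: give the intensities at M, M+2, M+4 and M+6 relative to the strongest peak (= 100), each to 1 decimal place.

100.0 : 72.7 : 17.6 : 1.4

Expanding (0.8050 + 0.1950)^3:
P(M) = 0.8050^3 = 0.521660
P(M+2) = 3 × 0.8050^2 × 0.1950^1 = 0.379095
P(M+4) = 3 × 0.8050^1 × 0.1950^2 = 0.091830
P(M+6) = 0.1950^3 = 0.007415
The M peak is largest (0.521660); scaling to 100 gives 100.0 : 72.7 : 17.6 : 1.4.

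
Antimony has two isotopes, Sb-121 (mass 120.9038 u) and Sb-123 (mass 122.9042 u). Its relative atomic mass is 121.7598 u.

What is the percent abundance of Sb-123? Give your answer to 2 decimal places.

Writing the weighted mean with unknown fraction x of Sb-121:
120.9038·x + 122.9042·(1 − x) = 121.7598
(120.9038 − 122.9042)·x = 121.7598 − 122.9042
x = -1.1444 / -2.0004 = 0.57209 → 57.21% Sb-121, 42.79% Sb-123.

42.79%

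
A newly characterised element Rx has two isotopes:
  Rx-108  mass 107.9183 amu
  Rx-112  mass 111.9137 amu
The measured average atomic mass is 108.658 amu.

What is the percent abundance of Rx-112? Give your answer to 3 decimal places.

Writing the weighted mean with unknown fraction x of Rx-108:
107.9183·x + 111.9137·(1 − x) = 108.658
(107.9183 − 111.9137)·x = 108.658 − 111.9137
x = -3.2557 / -3.9954 = 0.81486 → 81.486% Rx-108, 18.514% Rx-112.

18.514%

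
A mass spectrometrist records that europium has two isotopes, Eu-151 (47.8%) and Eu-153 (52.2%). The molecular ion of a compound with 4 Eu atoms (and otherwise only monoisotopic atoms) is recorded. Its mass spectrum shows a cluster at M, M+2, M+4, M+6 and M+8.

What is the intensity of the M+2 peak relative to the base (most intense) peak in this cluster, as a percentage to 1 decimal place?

Binomial terms of (0.478 + 0.522)^4: M 0.0522, M+2 0.2280, M+4 0.3735, M+6 0.2720, M+8 0.0742 → M+4 is the base peak.
P(M+4) = C(4,2) × 0.478^2 × 0.522^2 = 6 × 0.228484 × 0.272484 = 0.373549 (base)
P(M+2) = C(4,1) × 0.478^3 × 0.522^1 = 4 × 0.10921535 × 0.5220 = 0.228042
Relative intensity = 0.228042 / 0.373549 × 100 = 61.0

61.0%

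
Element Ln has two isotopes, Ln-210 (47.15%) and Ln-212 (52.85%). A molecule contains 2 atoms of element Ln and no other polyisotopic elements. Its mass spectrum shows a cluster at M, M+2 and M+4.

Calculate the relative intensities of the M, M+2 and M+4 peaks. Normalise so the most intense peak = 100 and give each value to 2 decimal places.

Expanding (0.4715 + 0.5285)^2:
P(M) = 0.4715^2 = 0.222312
P(M+2) = 2 × 0.4715^1 × 0.5285^1 = 0.498375
P(M+4) = 0.5285^2 = 0.279312
The M+2 peak is largest (0.498375); scaling to 100 gives 44.61 : 100.00 : 56.04.

44.61 : 100.00 : 56.04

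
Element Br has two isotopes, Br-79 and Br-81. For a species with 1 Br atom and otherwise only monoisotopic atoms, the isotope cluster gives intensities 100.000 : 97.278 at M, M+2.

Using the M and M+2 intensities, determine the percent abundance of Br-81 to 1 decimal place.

49.3%

Let p = fractional abundance of Br-79. I(M+2)/I(M) = [C(1,1)·p^0·(1−p)] / p^1 = 1·(1−p)/p = 97.278/100.000 = 0.9728
(1−p)/p = 0.9728/1 = 0.9728  ⇒  p = 1/(1 + 0.9728) = 0.5069
Br-79: 50.7%, Br-81: 49.3%.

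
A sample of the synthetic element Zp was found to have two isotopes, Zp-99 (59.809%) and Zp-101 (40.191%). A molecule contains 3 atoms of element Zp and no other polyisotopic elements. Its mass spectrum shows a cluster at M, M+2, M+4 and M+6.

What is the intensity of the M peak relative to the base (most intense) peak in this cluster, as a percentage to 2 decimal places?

49.60%

(0.59809 + 0.40191)^3 gives M 0.2139, M+2 0.4313, M+4 0.2898, M+6 0.0649; the largest is M+2.
P(M+2) = C(3,1) × 0.59809^2 × 0.40191^1 = 3 × 0.35771165 × 0.40191 = 0.431304 (base)
P(M) = C(3,0) × 0.59809^3 × 0.40191^0 = 1 × 0.21394376 × 1.0000 = 0.213944
Relative intensity = 0.213944 / 0.431304 × 100 = 49.60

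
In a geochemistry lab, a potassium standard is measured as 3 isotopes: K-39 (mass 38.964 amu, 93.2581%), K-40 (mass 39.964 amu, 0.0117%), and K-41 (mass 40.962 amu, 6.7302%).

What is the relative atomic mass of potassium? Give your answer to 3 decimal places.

39.099 amu

Ar = Σ fᵢ·mᵢ = 0.932581 × 38.964 + 0.000117 × 39.964 + 0.067302 × 40.962
= 36.3371 + 0.0047 + 2.7568 = 39.0986 amu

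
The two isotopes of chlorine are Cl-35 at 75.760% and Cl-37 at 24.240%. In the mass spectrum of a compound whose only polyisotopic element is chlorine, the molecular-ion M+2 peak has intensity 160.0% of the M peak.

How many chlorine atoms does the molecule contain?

The M+2/M ratio from n Cl atoms is n · q/p = n · 0.24240/0.75760.
n = 1.600 × 0.75760/0.24240 = 5.00 ≈ 5

5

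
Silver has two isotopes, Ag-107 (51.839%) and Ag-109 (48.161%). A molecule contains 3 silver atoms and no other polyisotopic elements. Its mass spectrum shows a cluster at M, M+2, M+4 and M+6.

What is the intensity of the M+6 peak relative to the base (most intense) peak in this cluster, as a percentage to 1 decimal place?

Binomial terms of (0.51839 + 0.48161)^3: M 0.1393, M+2 0.3883, M+4 0.3607, M+6 0.1117 → M+2 is the base peak.
P(M+2) = C(3,1) × 0.51839^2 × 0.48161^1 = 3 × 0.26872819 × 0.48161 = 0.388267 (base)
P(M+6) = C(3,3) × 0.51839^0 × 0.48161^3 = 1 × 1.0000 × 0.11170857 = 0.111709
Relative intensity = 0.111709 / 0.388267 × 100 = 28.8

28.8%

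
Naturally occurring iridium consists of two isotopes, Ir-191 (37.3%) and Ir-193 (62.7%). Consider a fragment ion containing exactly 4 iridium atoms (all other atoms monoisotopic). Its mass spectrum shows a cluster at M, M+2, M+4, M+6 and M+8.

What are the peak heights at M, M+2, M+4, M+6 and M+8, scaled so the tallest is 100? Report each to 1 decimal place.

Expanding (0.373 + 0.627)^4:
P(M) = 0.373^4 = 0.019357
P(M+2) = 4 × 0.373^3 × 0.627^1 = 0.130153
P(M+4) = 6 × 0.373^2 × 0.627^2 = 0.328174
P(M+6) = 4 × 0.373^1 × 0.627^3 = 0.367766
P(M+8) = 0.627^4 = 0.154550
The M+6 peak is largest (0.367766); scaling to 100 gives 5.3 : 35.4 : 89.2 : 100.0 : 42.0.

5.3 : 35.4 : 89.2 : 100.0 : 42.0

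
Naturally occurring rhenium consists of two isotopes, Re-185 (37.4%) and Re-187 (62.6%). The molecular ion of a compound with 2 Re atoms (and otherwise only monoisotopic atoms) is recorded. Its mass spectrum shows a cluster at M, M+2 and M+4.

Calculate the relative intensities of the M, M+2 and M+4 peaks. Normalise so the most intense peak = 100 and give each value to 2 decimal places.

Expanding (0.374 + 0.626)^2:
P(M) = 0.374^2 = 0.139876
P(M+2) = 2 × 0.374^1 × 0.626^1 = 0.468248
P(M+4) = 0.626^2 = 0.391876
The M+2 peak is largest (0.468248); scaling to 100 gives 29.87 : 100.00 : 83.69.

29.87 : 100.00 : 83.69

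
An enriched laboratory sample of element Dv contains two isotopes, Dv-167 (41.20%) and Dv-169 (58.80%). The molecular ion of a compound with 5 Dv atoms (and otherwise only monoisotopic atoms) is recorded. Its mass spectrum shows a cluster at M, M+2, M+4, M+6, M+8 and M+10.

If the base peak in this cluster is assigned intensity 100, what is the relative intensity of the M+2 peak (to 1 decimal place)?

24.5

Binomial terms of (0.4120 + 0.5880)^5: M 0.0119, M+2 0.0847, M+4 0.2418, M+6 0.3451, M+8 0.2463, M+10 0.0703 → M+6 is the base peak.
P(M+6) = C(5,3) × 0.4120^2 × 0.5880^3 = 10 × 0.169744 × 0.20329747 = 0.345085 (base)
P(M+2) = C(5,1) × 0.4120^4 × 0.5880^1 = 5 × 0.02881303 × 0.5880 = 0.084710
Relative intensity = 0.084710 / 0.345085 × 100 = 24.5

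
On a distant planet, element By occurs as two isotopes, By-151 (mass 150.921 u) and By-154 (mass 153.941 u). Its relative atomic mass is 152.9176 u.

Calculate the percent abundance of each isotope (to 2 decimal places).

With x = fraction of By-151 (so By-154 is 1 − x):
150.921·x + 153.941·(1 − x) = 152.9176
(150.921 − 153.941)·x = 152.9176 − 153.941
x = -1.0234 / -3.020 = 0.33887 → 33.89% By-151, 66.11% By-154.

By-151: 33.89%, By-154: 66.11%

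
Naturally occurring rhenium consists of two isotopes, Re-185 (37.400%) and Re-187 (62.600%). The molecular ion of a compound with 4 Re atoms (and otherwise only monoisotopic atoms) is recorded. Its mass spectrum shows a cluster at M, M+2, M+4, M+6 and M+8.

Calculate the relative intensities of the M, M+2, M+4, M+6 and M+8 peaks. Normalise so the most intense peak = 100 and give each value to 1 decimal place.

Expanding (0.37400 + 0.62600)^4:
P(M) = 0.37400^4 = 0.019565
P(M+2) = 4 × 0.37400^3 × 0.62600^1 = 0.130993
P(M+4) = 6 × 0.37400^2 × 0.62600^2 = 0.328884
P(M+6) = 4 × 0.37400^1 × 0.62600^3 = 0.366990
P(M+8) = 0.62600^4 = 0.153567
The M+6 peak is largest (0.366990); scaling to 100 gives 5.3 : 35.7 : 89.6 : 100.0 : 41.8.

5.3 : 35.7 : 89.6 : 100.0 : 41.8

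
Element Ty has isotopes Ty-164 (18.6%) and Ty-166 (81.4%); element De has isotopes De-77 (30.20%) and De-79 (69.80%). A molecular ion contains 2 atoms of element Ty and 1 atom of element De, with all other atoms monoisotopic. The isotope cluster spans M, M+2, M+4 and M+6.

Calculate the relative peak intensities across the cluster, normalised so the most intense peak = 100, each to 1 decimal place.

2.3 : 25.0 : 89.0 : 100.0

Element Ty pattern (n=2): 0.034596 : 0.302808 : 0.662596
Element De pattern (n=1): 0.3020 : 0.6980
Convolve the two distributions (both contribute in 2-u steps):
  M: 0.034596×0.3020 = 0.010448
  M+2: 0.034596×0.6980 + 0.302808×0.3020 = 0.115596
  M+4: 0.302808×0.6980 + 0.662596×0.3020 = 0.411464
  M+6: 0.662596×0.6980 = 0.462492
Scale to base peak (0.462492) = 100: 2.3 : 25.0 : 89.0 : 100.0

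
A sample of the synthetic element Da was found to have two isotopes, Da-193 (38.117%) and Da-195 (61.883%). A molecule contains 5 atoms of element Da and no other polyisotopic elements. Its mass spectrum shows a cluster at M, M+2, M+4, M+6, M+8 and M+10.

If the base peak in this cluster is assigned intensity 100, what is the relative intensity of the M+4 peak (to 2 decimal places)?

(0.38117 + 0.61883)^5 gives M 0.0080, M+2 0.0653, M+4 0.2121, M+6 0.3443, M+8 0.2795, M+10 0.0908; the largest is M+6.
P(M+6) = C(5,3) × 0.38117^2 × 0.61883^3 = 10 × 0.14529057 × 0.2369813 = 0.344311 (base)
P(M+4) = C(5,2) × 0.38117^3 × 0.61883^2 = 10 × 0.05538041 × 0.38295057 = 0.212080
Relative intensity = 0.212080 / 0.344311 × 100 = 61.60

61.60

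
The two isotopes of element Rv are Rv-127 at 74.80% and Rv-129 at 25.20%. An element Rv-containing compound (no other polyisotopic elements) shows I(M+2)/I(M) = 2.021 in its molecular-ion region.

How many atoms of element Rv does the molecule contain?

The M+2/M ratio from n Rv atoms is n · q/p = n · 0.2520/0.7480.
n = 2.021 × 0.7480/0.2520 = 6.00 ≈ 6

6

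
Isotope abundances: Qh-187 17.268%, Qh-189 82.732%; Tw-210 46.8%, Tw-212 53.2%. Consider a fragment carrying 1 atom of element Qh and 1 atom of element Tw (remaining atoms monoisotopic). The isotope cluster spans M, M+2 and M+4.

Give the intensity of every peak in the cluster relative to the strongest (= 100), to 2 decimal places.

16.87 : 100.00 : 91.88

Element Qh pattern (n=1): 0.17268 : 0.82732
Element Tw pattern (n=1): 0.4680 : 0.5320
Convolve the two distributions (both contribute in 2-u steps):
  M: 0.17268×0.4680 = 0.080814
  M+2: 0.17268×0.5320 + 0.82732×0.4680 = 0.479052
  M+4: 0.82732×0.5320 = 0.440134
Scale to base peak (0.479052) = 100: 16.87 : 100.00 : 91.88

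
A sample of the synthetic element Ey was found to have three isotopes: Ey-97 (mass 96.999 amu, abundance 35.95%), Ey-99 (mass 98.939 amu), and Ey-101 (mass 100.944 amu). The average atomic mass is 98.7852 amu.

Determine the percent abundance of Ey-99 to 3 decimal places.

The remaining 64.05% is split between Ey-99 (fraction x) and Ey-101 (fraction 0.6405 − x).
Substituting: 98.939x + 100.944(0.6405 − x) = 63.9140595
(98.939 − 100.944)x = -0.7405725  ⇒  x = 0.36936, y = 0.27114
Ey-99: 36.936%, Ey-101: 27.114%.

36.936%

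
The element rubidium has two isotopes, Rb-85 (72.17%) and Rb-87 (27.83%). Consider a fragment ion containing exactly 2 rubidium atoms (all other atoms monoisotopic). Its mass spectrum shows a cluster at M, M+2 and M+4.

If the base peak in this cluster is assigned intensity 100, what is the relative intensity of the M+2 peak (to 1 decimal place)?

77.1

Binomial terms of (0.7217 + 0.2783)^2: M 0.5209, M+2 0.4017, M+4 0.0775 → M is the base peak.
P(M) = C(2,0) × 0.7217^2 × 0.2783^0 = 1 × 0.52085089 × 1.0000 = 0.520851 (base)
P(M+2) = C(2,1) × 0.7217^1 × 0.2783^1 = 2 × 0.7217 × 0.2783 = 0.401698
Relative intensity = 0.401698 / 0.520851 × 100 = 77.1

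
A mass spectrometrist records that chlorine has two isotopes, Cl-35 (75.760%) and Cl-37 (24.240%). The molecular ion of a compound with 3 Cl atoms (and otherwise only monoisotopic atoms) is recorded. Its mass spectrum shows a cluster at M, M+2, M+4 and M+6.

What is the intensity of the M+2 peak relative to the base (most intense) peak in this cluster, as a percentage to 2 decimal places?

95.99%

Binomial terms of (0.75760 + 0.24240)^3: M 0.4348, M+2 0.4174, M+4 0.1335, M+6 0.0142 → M is the base peak.
P(M) = C(3,0) × 0.75760^3 × 0.24240^0 = 1 × 0.4348304 × 1.0000 = 0.434830 (base)
P(M+2) = C(3,1) × 0.75760^2 × 0.24240^1 = 3 × 0.57395776 × 0.2424 = 0.417382
Relative intensity = 0.417382 / 0.434830 × 100 = 95.99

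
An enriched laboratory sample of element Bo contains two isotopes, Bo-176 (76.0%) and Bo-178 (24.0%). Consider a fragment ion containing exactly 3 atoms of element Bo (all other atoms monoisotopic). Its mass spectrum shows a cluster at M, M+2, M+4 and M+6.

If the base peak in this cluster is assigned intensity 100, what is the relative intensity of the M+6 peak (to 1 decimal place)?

Term probabilities: M 0.4390, M+2 0.4159, M+4 0.1313, M+6 0.0138. Base peak = M.
P(M) = C(3,0) × 0.760^3 × 0.240^0 = 1 × 0.438976 × 1.0000 = 0.438976 (base)
P(M+6) = C(3,3) × 0.760^0 × 0.240^3 = 1 × 1.0000 × 0.013824 = 0.013824
Relative intensity = 0.013824 / 0.438976 × 100 = 3.1

3.1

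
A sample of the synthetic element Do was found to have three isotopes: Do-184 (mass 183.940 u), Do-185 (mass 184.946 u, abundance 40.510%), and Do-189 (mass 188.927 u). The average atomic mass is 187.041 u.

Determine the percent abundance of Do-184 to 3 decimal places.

The remaining 59.490% is split between Do-184 (fraction x) and Do-189 (fraction 0.59490 − x).
Substituting: 183.940x + 188.927(0.59490 − x) = 112.1193754
(183.940 − 188.927)x = -0.2732969  ⇒  x = 0.05480, y = 0.54010
Do-184: 5.480%, Do-189: 54.010%.

5.480%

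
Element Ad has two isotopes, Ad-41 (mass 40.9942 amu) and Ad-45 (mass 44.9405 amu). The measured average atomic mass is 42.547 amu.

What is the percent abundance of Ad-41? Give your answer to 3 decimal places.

Writing the weighted mean with unknown fraction x of Ad-41:
40.9942·x + 44.9405·(1 − x) = 42.547
(40.9942 − 44.9405)·x = 42.547 − 44.9405
x = -2.3935 / -3.9463 = 0.60652 → 60.652% Ad-41, 39.348% Ad-45.

60.652%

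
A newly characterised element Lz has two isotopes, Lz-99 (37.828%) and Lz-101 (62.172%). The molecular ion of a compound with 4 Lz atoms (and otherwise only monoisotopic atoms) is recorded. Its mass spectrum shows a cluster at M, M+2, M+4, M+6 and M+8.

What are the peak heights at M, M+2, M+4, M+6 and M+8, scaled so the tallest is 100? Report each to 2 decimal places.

5.63 : 37.02 : 91.27 : 100.00 : 41.09

The 4 Lz atoms are independent, so intensities follow the terms of (0.37828 + 0.62172)^4.
P(M) = 0.37828^4 = 0.020476
P(M+2) = 4 × 0.37828^3 × 0.62172^1 = 0.134615
P(M+4) = 6 × 0.37828^2 × 0.62172^2 = 0.331870
P(M+6) = 4 × 0.37828^1 × 0.62172^3 = 0.363628
P(M+8) = 0.62172^4 = 0.149410
The M+6 peak is largest (0.363628); scaling to 100 gives 5.63 : 37.02 : 91.27 : 100.00 : 41.09.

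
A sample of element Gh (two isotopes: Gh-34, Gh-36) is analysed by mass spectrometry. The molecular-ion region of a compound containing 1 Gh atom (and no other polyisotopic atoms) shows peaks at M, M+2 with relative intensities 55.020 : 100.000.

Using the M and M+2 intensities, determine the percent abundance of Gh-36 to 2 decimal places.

64.51%

Write p for the Gh-34 fraction. I(M+2)/I(M) = [C(1,1)·p^0·(1−p)] / p^1 = 1·(1−p)/p = 100.000/55.020 = 1.8175
(1−p)/p = 1.8175/1 = 1.8175  ⇒  p = 1/(1 + 1.8175) = 0.3549
Gh-34: 35.49%, Gh-36: 64.51%.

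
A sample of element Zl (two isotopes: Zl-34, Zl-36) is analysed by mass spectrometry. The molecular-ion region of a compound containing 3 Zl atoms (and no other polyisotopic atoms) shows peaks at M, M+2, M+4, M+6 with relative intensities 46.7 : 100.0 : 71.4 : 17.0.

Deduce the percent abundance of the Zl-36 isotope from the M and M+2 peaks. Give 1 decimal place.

Let p = fractional abundance of Zl-34. I(M+2)/I(M) = [C(3,1)·p^2·(1−p)] / p^3 = 3·(1−p)/p = 100.0/46.7 = 2.1413
(1−p)/p = 2.1413/3 = 0.7138  ⇒  p = 1/(1 + 0.7138) = 0.5835
Zl-34: 58.4%, Zl-36: 41.6%.

41.6%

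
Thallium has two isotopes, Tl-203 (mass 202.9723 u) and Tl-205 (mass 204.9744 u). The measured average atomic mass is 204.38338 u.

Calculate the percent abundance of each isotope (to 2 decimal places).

Writing the weighted mean with unknown fraction x of Tl-203:
202.9723·x + 204.9744·(1 − x) = 204.38338
(202.9723 − 204.9744)·x = 204.38338 − 204.9744
x = -0.59102 / -2.0021 = 0.29520 → 29.52% Tl-203, 70.48% Tl-205.

Tl-203: 29.52%, Tl-205: 70.48%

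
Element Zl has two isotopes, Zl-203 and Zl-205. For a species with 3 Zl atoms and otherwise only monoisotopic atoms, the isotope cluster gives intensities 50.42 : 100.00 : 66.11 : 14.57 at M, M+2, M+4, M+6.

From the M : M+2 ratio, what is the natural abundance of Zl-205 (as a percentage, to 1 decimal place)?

If p is the fraction of Zl that is Zl-203, then I(M+2)/I(M) = [C(3,1)·p^2·(1−p)] / p^3 = 3·(1−p)/p = 100.00/50.42 = 1.9833
(1−p)/p = 1.9833/3 = 0.6611  ⇒  p = 1/(1 + 0.6611) = 0.6020
Zl-203: 60.2%, Zl-205: 39.8%.

39.8%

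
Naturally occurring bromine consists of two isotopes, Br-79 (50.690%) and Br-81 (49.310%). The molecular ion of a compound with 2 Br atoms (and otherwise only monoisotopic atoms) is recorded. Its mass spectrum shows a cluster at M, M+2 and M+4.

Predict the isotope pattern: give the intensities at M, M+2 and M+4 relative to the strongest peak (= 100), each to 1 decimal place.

51.4 : 100.0 : 48.6

Each Br atom is independently Br-79 (p = 0.50690) or Br-81 (q = 0.49310); the cluster is the binomial expansion (p + q)^2.
P(M) = 0.50690^2 = 0.256948
P(M+2) = 2 × 0.50690^1 × 0.49310^1 = 0.499905
P(M+4) = 0.49310^2 = 0.243148
The M+2 peak is largest (0.499905); scaling to 100 gives 51.4 : 100.0 : 48.6.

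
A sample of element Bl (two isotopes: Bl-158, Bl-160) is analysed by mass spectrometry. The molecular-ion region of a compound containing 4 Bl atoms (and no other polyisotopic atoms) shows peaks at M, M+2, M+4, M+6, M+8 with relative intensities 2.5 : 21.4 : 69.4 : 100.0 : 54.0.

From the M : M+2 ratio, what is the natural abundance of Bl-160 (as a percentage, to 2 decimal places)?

68.15%

Let p = fractional abundance of Bl-158. I(M+2)/I(M) = [C(4,1)·p^3·(1−p)] / p^4 = 4·(1−p)/p = 21.4/2.5 = 8.5600
(1−p)/p = 8.5600/4 = 2.1400  ⇒  p = 1/(1 + 2.1400) = 0.3185
Bl-158: 31.85%, Bl-160: 68.15%.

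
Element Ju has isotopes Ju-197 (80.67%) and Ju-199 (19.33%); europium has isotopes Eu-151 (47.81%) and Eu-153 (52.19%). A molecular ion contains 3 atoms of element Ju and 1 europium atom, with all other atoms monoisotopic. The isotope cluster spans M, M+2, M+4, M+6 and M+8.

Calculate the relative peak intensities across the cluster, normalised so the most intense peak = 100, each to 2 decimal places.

55.23 : 100.00 : 52.86 : 11.15 : 0.83

Element Ju pattern (n=3): 0.52497204 : 0.37737856 : 0.09042677 : 0.00722263
Europium pattern (n=1): 0.4781 : 0.5219
Convolve the two distributions (both contribute in 2-u steps):
  M: 0.52497204×0.4781 = 0.250989
  M+2: 0.52497204×0.5219 + 0.37737856×0.4781 = 0.454408
  M+4: 0.37737856×0.5219 + 0.09042677×0.4781 = 0.240187
  M+6: 0.09042677×0.5219 + 0.00722263×0.4781 = 0.050647
  M+8: 0.00722263×0.5219 = 0.003769
Scale to base peak (0.454408) = 100: 55.23 : 100.00 : 52.86 : 11.15 : 0.83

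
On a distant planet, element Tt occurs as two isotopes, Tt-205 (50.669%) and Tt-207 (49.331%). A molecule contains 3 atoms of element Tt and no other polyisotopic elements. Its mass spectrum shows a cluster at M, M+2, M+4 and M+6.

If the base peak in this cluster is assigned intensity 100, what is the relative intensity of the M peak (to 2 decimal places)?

Term probabilities: M 0.1301, M+2 0.3799, M+4 0.3699, M+6 0.1200. Base peak = M+2.
P(M+2) = C(3,1) × 0.50669^2 × 0.49331^1 = 3 × 0.25673476 × 0.49331 = 0.379949 (base)
P(M) = C(3,0) × 0.50669^3 × 0.49331^0 = 1 × 0.13008493 × 1.0000 = 0.130085
Relative intensity = 0.130085 / 0.379949 × 100 = 34.24

34.24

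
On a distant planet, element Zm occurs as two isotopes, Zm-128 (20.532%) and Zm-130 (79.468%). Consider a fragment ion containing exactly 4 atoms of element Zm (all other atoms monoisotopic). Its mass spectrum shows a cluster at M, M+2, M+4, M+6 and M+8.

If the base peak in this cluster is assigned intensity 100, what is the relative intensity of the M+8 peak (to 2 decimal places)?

Binomial terms of (0.20532 + 0.79468)^4: M 0.0018, M+2 0.0275, M+4 0.1597, M+6 0.4122, M+8 0.3988 → M+6 is the base peak.
P(M+6) = C(4,3) × 0.20532^1 × 0.79468^3 = 4 × 0.20532 × 0.50185338 = 0.412162 (base)
P(M+8) = C(4,4) × 0.20532^0 × 0.79468^4 = 1 × 1.0000 × 0.39881284 = 0.398813
Relative intensity = 0.398813 / 0.412162 × 100 = 96.76

96.76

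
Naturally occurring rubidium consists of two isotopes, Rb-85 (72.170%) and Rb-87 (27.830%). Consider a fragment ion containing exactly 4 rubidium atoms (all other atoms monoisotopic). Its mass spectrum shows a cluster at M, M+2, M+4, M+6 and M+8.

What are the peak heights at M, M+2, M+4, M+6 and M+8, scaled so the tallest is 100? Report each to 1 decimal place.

The 4 Rb atoms are independent, so intensities follow the terms of (0.72170 + 0.27830)^4.
P(M) = 0.72170^4 = 0.271286
P(M+2) = 4 × 0.72170^3 × 0.27830^1 = 0.418450
P(M+4) = 6 × 0.72170^2 × 0.27830^2 = 0.242042
P(M+6) = 4 × 0.72170^1 × 0.27830^3 = 0.062224
P(M+8) = 0.27830^4 = 0.005999
The M+2 peak is largest (0.418450); scaling to 100 gives 64.8 : 100.0 : 57.8 : 14.9 : 1.4.

64.8 : 100.0 : 57.8 : 14.9 : 1.4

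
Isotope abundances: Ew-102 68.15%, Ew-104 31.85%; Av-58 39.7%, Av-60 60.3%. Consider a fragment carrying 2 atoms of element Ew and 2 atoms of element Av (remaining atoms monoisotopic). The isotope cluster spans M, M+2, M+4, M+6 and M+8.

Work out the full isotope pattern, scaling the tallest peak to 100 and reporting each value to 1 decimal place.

Element Ew pattern (n=2): 0.46444225 : 0.4341155 : 0.10144225
Element Av pattern (n=2): 0.157609 : 0.478782 : 0.363609
Convolve the two distributions (both contribute in 2-u steps):
  M: 0.46444225×0.157609 = 0.073200
  M+2: 0.46444225×0.478782 + 0.4341155×0.157609 = 0.290787
  M+4: 0.46444225×0.363609 + 0.4341155×0.478782 + 0.10144225×0.157609 = 0.392710
  M+6: 0.4341155×0.363609 + 0.10144225×0.478782 = 0.206417
  M+8: 0.10144225×0.363609 = 0.036885
Scale to base peak (0.392710) = 100: 18.6 : 74.0 : 100.0 : 52.6 : 9.4

18.6 : 74.0 : 100.0 : 52.6 : 9.4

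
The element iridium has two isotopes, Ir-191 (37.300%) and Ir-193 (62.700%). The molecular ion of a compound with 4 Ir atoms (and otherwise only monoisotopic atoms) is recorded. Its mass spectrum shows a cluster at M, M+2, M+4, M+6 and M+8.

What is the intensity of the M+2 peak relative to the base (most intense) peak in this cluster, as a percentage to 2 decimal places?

(0.37300 + 0.62700)^4 gives M 0.0194, M+2 0.1302, M+4 0.3282, M+6 0.3678, M+8 0.1546; the largest is M+6.
P(M+6) = C(4,3) × 0.37300^1 × 0.62700^3 = 4 × 0.3730 × 0.24649188 = 0.367766 (base)
P(M+2) = C(4,1) × 0.37300^3 × 0.62700^1 = 4 × 0.05189512 × 0.6270 = 0.130153
Relative intensity = 0.130153 / 0.367766 × 100 = 35.39

35.39%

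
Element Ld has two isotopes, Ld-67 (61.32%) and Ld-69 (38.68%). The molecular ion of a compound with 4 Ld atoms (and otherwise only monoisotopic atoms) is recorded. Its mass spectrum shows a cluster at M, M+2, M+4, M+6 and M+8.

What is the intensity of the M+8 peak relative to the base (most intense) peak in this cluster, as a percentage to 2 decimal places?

6.27%

(0.6132 + 0.3868)^4 gives M 0.1414, M+2 0.3567, M+4 0.3375, M+6 0.1419, M+8 0.0224; the largest is M+2.
P(M+2) = C(4,1) × 0.6132^3 × 0.3868^1 = 4 × 0.23057193 × 0.3868 = 0.356741 (base)
P(M+8) = C(4,4) × 0.6132^0 × 0.3868^4 = 1 × 1.0000 × 0.02238442 = 0.022384
Relative intensity = 0.022384 / 0.356741 × 100 = 6.27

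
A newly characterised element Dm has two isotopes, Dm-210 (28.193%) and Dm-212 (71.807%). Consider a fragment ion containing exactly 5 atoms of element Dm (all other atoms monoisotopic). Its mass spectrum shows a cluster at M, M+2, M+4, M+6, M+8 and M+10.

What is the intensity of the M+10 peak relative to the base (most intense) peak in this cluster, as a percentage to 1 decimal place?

(0.28193 + 0.71807)^5 gives M 0.0018, M+2 0.0227, M+4 0.1155, M+6 0.2943, M+8 0.3748, M+10 0.1909; the largest is M+8.
P(M+8) = C(5,4) × 0.28193^1 × 0.71807^4 = 5 × 0.28193 × 0.26586865 = 0.374782 (base)
P(M+10) = C(5,5) × 0.28193^0 × 0.71807^5 = 1 × 1.0000 × 0.1909123 = 0.190912
Relative intensity = 0.190912 / 0.374782 × 100 = 50.9

50.9%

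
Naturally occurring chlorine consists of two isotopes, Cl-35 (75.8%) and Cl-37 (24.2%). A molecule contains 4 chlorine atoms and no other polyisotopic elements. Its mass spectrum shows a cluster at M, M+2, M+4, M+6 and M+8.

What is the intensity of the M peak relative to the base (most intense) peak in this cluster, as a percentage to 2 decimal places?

78.31%

Binomial terms of (0.758 + 0.242)^4: M 0.3301, M+2 0.4216, M+4 0.2019, M+6 0.0430, M+8 0.0034 → M+2 is the base peak.
P(M+2) = C(4,1) × 0.758^3 × 0.242^1 = 4 × 0.43551951 × 0.2420 = 0.421583 (base)
P(M) = C(4,0) × 0.758^4 × 0.242^0 = 1 × 0.33012379 × 1.0000 = 0.330124
Relative intensity = 0.330124 / 0.421583 × 100 = 78.31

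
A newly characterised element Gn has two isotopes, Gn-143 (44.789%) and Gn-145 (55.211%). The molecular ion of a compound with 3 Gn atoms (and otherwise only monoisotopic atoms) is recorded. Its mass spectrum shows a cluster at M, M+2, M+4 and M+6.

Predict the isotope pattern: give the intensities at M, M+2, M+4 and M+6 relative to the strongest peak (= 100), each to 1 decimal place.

21.9 : 81.1 : 100.0 : 41.1

Each Gn atom is independently Gn-143 (p = 0.44789) or Gn-145 (q = 0.55211); the cluster is the binomial expansion (p + q)^3.
P(M) = 0.44789^3 = 0.089849
P(M+2) = 3 × 0.44789^2 × 0.55211^1 = 0.332269
P(M+4) = 3 × 0.44789^1 × 0.55211^2 = 0.409585
P(M+6) = 0.55211^3 = 0.168297
The M+4 peak is largest (0.409585); scaling to 100 gives 21.9 : 81.1 : 100.0 : 41.1.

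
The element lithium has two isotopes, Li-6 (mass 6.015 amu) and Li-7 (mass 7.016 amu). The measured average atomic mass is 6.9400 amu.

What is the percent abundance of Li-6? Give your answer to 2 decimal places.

With x = fraction of Li-6 (so Li-7 is 1 − x):
6.015·x + 7.016·(1 − x) = 6.9400
(6.015 − 7.016)·x = 6.9400 − 7.016
x = -0.0760 / -1.001 = 0.07592 → 7.59% Li-6, 92.41% Li-7.

7.59%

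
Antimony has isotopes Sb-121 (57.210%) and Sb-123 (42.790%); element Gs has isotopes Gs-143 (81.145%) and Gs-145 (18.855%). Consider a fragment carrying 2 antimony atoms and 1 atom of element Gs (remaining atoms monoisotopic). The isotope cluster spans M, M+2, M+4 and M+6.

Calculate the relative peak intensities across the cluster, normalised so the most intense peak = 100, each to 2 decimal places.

57.86 : 100.00 : 52.48 : 7.52

Antimony pattern (n=2): 0.32729841 : 0.48960318 : 0.18309841
Element Gs pattern (n=1): 0.81145 : 0.18855
Convolve the two distributions (both contribute in 2-u steps):
  M: 0.32729841×0.81145 = 0.265586
  M+2: 0.32729841×0.18855 + 0.48960318×0.81145 = 0.459001
  M+4: 0.48960318×0.18855 + 0.18309841×0.81145 = 0.240890
  M+6: 0.18309841×0.18855 = 0.034523
Scale to base peak (0.459001) = 100: 57.86 : 100.00 : 52.48 : 7.52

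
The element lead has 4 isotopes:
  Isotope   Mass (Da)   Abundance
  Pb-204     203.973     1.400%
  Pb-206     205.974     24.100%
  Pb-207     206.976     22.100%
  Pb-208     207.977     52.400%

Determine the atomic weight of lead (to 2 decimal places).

Weight each isotope mass by its fractional abundance: 0.01400 × 203.973 + 0.24100 × 205.974 + 0.22100 × 206.976 + 0.52400 × 207.977
= 2.8556 + 49.6397 + 45.7417 + 108.9799 = 207.2169 Da

207.22 Da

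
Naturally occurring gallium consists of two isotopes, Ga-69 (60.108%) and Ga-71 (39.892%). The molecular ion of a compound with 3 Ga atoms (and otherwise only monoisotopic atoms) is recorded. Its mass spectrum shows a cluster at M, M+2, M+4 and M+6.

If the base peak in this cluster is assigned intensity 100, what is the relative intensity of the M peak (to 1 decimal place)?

50.2

(0.60108 + 0.39892)^3 gives M 0.2172, M+2 0.4324, M+4 0.2870, M+6 0.0635; the largest is M+2.
P(M+2) = C(3,1) × 0.60108^2 × 0.39892^1 = 3 × 0.36129717 × 0.39892 = 0.432386 (base)
P(M) = C(3,0) × 0.60108^3 × 0.39892^0 = 1 × 0.2171685 × 1.0000 = 0.217169
Relative intensity = 0.217169 / 0.432386 × 100 = 50.2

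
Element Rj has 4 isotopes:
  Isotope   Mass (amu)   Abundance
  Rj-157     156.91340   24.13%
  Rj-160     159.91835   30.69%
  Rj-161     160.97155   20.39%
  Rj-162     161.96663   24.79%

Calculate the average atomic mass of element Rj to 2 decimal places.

Weight each isotope mass by its fractional abundance: 0.2413 × 156.91340 + 0.3069 × 159.91835 + 0.2039 × 160.97155 + 0.2479 × 161.96663
= 37.863203 + 49.078942 + 32.822099 + 40.151528 = 159.915772 amu

159.92 amu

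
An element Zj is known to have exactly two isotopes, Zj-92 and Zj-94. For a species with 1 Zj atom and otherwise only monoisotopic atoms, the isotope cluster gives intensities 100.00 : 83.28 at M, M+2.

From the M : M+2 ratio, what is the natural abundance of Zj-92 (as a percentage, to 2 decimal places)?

If p is the fraction of Zj that is Zj-92, then I(M+2)/I(M) = [C(1,1)·p^0·(1−p)] / p^1 = 1·(1−p)/p = 83.28/100.00 = 0.8328
(1−p)/p = 0.8328/1 = 0.8328  ⇒  p = 1/(1 + 0.8328) = 0.5456
Zj-92: 54.56%, Zj-94: 45.44%.

54.56%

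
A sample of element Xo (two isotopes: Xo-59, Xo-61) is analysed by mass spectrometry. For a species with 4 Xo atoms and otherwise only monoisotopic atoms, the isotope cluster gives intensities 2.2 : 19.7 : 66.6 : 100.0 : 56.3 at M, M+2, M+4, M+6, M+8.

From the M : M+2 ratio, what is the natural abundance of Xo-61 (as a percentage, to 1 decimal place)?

69.1%

Let p = fractional abundance of Xo-59. I(M+2)/I(M) = [C(4,1)·p^3·(1−p)] / p^4 = 4·(1−p)/p = 19.7/2.2 = 8.9545
(1−p)/p = 8.9545/4 = 2.2386  ⇒  p = 1/(1 + 2.2386) = 0.3088
Xo-59: 30.9%, Xo-61: 69.1%.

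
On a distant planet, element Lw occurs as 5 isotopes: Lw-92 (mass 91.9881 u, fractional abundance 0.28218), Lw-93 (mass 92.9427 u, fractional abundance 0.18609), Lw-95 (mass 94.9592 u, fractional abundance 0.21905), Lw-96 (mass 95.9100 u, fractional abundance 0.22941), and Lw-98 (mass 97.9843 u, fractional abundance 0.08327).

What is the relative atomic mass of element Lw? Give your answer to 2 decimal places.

Average mass = Σ (abundance × isotope mass) = 0.28218 × 91.9881 + 0.18609 × 92.9427 + 0.21905 × 94.9592 + 0.22941 × 95.9100 + 0.08327 × 97.9843
= 25.95720 + 17.29571 + 20.80081 + 22.00271 + 8.15915 = 94.21558 u

94.22 u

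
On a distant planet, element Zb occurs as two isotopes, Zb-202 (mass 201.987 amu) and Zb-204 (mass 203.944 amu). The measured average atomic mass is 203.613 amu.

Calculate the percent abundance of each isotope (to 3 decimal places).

Zb-202: 16.914%, Zb-204: 83.086%

Writing the weighted mean with unknown fraction x of Zb-202:
201.987·x + 203.944·(1 − x) = 203.613
(201.987 − 203.944)·x = 203.613 − 203.944
x = -0.331 / -1.957 = 0.16914 → 16.914% Zb-202, 83.086% Zb-204.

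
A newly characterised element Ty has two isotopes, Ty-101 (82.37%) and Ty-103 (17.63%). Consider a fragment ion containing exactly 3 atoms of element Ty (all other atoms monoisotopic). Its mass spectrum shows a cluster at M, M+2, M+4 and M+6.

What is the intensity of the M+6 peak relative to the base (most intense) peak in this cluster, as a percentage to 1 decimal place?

1.0%

(0.8237 + 0.1763)^3 gives M 0.5589, M+2 0.3588, M+4 0.0768, M+6 0.0055; the largest is M.
P(M) = C(3,0) × 0.8237^3 × 0.1763^0 = 1 × 0.55886537 × 1.0000 = 0.558865 (base)
P(M+6) = C(3,3) × 0.8237^0 × 0.1763^3 = 1 × 1.0000 × 0.0054797 = 0.005480
Relative intensity = 0.005480 / 0.558865 × 100 = 1.0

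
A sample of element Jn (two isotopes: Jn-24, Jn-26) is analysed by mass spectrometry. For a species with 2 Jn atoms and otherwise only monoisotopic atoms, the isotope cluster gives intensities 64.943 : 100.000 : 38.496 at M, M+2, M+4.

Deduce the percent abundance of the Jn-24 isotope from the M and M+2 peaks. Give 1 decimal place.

Write p for the Jn-24 fraction. I(M+2)/I(M) = [C(2,1)·p^1·(1−p)] / p^2 = 2·(1−p)/p = 100.000/64.943 = 1.5398
(1−p)/p = 1.5398/2 = 0.7699  ⇒  p = 1/(1 + 0.7699) = 0.5650
Jn-24: 56.5%, Jn-26: 43.5%.

56.5%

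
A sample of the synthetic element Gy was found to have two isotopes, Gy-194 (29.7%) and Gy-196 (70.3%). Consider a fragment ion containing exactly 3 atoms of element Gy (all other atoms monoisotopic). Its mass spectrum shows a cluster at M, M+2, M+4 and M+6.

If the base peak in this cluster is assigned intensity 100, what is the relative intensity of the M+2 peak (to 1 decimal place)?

Binomial terms of (0.297 + 0.703)^3: M 0.0262, M+2 0.1860, M+4 0.4403, M+6 0.3474 → M+4 is the base peak.
P(M+4) = C(3,2) × 0.297^1 × 0.703^2 = 3 × 0.2970 × 0.494209 = 0.440340 (base)
P(M+2) = C(3,1) × 0.297^2 × 0.703^1 = 3 × 0.088209 × 0.7030 = 0.186033
Relative intensity = 0.186033 / 0.440340 × 100 = 42.2

42.2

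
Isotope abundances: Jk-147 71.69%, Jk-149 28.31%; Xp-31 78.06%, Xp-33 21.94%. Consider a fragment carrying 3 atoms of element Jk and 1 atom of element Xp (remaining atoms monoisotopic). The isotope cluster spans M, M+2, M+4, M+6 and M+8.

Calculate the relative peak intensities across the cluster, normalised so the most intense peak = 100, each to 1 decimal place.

68.2 : 100.0 : 54.6 : 13.2 : 1.2

Element Jk pattern (n=3): 0.36844761 : 0.43649401 : 0.17236916 : 0.02268922
Element Xp pattern (n=1): 0.7806 : 0.2194
Convolve the two distributions (both contribute in 2-u steps):
  M: 0.36844761×0.7806 = 0.287610
  M+2: 0.36844761×0.2194 + 0.43649401×0.7806 = 0.421565
  M+4: 0.43649401×0.2194 + 0.17236916×0.7806 = 0.230318
  M+6: 0.17236916×0.2194 + 0.02268922×0.7806 = 0.055529
  M+8: 0.02268922×0.2194 = 0.004978
Scale to base peak (0.421565) = 100: 68.2 : 100.0 : 54.6 : 13.2 : 1.2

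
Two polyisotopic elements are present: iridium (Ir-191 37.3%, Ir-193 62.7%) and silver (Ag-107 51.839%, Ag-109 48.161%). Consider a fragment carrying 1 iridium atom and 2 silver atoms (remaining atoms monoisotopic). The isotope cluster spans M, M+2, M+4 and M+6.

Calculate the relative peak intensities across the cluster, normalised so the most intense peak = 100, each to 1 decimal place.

25.1 : 88.8 : 100.0 : 36.4

Iridium pattern (n=1): 0.3730 : 0.6270
Silver pattern (n=2): 0.26872819 : 0.49932362 : 0.23194819
Convolve the two distributions (both contribute in 2-u steps):
  M: 0.3730×0.26872819 = 0.100236
  M+2: 0.3730×0.49932362 + 0.6270×0.26872819 = 0.354740
  M+4: 0.3730×0.23194819 + 0.6270×0.49932362 = 0.399593
  M+6: 0.6270×0.23194819 = 0.145432
Scale to base peak (0.399593) = 100: 25.1 : 88.8 : 100.0 : 36.4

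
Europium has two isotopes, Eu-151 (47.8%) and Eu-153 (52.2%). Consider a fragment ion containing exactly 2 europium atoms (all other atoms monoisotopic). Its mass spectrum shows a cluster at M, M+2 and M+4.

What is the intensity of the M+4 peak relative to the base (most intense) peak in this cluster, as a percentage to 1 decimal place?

54.6%

(0.478 + 0.522)^2 gives M 0.2285, M+2 0.4990, M+4 0.2725; the largest is M+2.
P(M+2) = C(2,1) × 0.478^1 × 0.522^1 = 2 × 0.4780 × 0.5220 = 0.499032 (base)
P(M+4) = C(2,2) × 0.478^0 × 0.522^2 = 1 × 1.0000 × 0.272484 = 0.272484
Relative intensity = 0.272484 / 0.499032 × 100 = 54.6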